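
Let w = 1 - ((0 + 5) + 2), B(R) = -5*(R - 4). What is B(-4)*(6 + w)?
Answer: 0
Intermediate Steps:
B(R) = 20 - 5*R (B(R) = -5*(-4 + R) = 20 - 5*R)
w = -6 (w = 1 - (5 + 2) = 1 - 1*7 = 1 - 7 = -6)
B(-4)*(6 + w) = (20 - 5*(-4))*(6 - 6) = (20 + 20)*0 = 40*0 = 0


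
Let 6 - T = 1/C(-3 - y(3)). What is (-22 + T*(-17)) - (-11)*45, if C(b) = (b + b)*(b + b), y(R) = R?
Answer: 53441/144 ≈ 371.12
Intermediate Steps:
C(b) = 4*b² (C(b) = (2*b)*(2*b) = 4*b²)
T = 863/144 (T = 6 - 1/(4*(-3 - 1*3)²) = 6 - 1/(4*(-3 - 3)²) = 6 - 1/(4*(-6)²) = 6 - 1/(4*36) = 6 - 1/144 = 863/144 ≈ 5.9931)
(-22 + T*(-17)) - (-11)*45 = (-22 + (863/144)*(-17)) - (-11)*45 = (-22 - 14671/144) - 1*(-495) = -17839/144 + 495 = 53441/144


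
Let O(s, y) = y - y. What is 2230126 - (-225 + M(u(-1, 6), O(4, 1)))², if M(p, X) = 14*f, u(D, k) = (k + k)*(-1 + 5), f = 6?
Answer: 2210245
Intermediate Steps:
O(s, y) = 0
u(D, k) = 8*k (u(D, k) = (2*k)*4 = 8*k)
M(p, X) = 84 (M(p, X) = 14*6 = 84)
2230126 - (-225 + M(u(-1, 6), O(4, 1)))² = 2230126 - (-225 + 84)² = 2230126 - 1*(-141)² = 2230126 - 1*19881 = 2230126 - 19881 = 2210245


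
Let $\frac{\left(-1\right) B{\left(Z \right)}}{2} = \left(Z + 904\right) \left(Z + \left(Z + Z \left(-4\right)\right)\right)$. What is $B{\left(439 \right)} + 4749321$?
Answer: $7107629$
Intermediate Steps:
$B{\left(Z \right)} = 4 Z \left(904 + Z\right)$ ($B{\left(Z \right)} = - 2 \left(Z + 904\right) \left(Z + \left(Z + Z \left(-4\right)\right)\right) = - 2 \left(904 + Z\right) \left(Z + \left(Z - 4 Z\right)\right) = - 2 \left(904 + Z\right) \left(Z - 3 Z\right) = - 2 \left(904 + Z\right) \left(- 2 Z\right) = - 2 \left(- 2 Z \left(904 + Z\right)\right) = 4 Z \left(904 + Z\right)$)
$B{\left(439 \right)} + 4749321 = 4 \cdot 439 \left(904 + 439\right) + 4749321 = 4 \cdot 439 \cdot 1343 + 4749321 = 2358308 + 4749321 = 7107629$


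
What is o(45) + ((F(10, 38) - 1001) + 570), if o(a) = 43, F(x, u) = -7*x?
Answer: -458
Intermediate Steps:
o(45) + ((F(10, 38) - 1001) + 570) = 43 + ((-7*10 - 1001) + 570) = 43 + ((-70 - 1001) + 570) = 43 + (-1071 + 570) = 43 - 501 = -458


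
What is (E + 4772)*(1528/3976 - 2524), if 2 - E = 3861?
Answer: -1145118381/497 ≈ -2.3041e+6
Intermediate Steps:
E = -3859 (E = 2 - 1*3861 = 2 - 3861 = -3859)
(E + 4772)*(1528/3976 - 2524) = (-3859 + 4772)*(1528/3976 - 2524) = 913*(1528*(1/3976) - 2524) = 913*(191/497 - 2524) = 913*(-1254237/497) = -1145118381/497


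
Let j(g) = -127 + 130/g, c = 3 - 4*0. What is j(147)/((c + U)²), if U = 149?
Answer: -18539/3396288 ≈ -0.0054586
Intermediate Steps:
c = 3 (c = 3 + 0 = 3)
j(147)/((c + U)²) = (-127 + 130/147)/((3 + 149)²) = (-127 + 130*(1/147))/(152²) = (-127 + 130/147)/23104 = -18539/147*1/23104 = -18539/3396288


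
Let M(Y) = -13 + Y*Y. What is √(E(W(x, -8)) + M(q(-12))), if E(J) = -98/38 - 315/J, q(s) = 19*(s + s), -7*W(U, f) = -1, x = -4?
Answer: √74263267/19 ≈ 453.56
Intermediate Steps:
W(U, f) = ⅐ (W(U, f) = -⅐*(-1) = ⅐)
q(s) = 38*s (q(s) = 19*(2*s) = 38*s)
E(J) = -49/19 - 315/J (E(J) = -98*1/38 - 315/J = -49/19 - 315/J)
M(Y) = -13 + Y²
√(E(W(x, -8)) + M(q(-12))) = √((-49/19 - 315/⅐) + (-13 + (38*(-12))²)) = √((-49/19 - 315*7) + (-13 + (-456)²)) = √((-49/19 - 2205) + (-13 + 207936)) = √(-41944/19 + 207923) = √(3908593/19) = √74263267/19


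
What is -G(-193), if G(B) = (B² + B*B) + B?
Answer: -74305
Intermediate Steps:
G(B) = B + 2*B² (G(B) = (B² + B²) + B = 2*B² + B = B + 2*B²)
-G(-193) = -(-193)*(1 + 2*(-193)) = -(-193)*(1 - 386) = -(-193)*(-385) = -1*74305 = -74305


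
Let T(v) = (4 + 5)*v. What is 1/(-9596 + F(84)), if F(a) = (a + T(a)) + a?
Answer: -1/8672 ≈ -0.00011531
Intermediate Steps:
T(v) = 9*v
F(a) = 11*a (F(a) = (a + 9*a) + a = 10*a + a = 11*a)
1/(-9596 + F(84)) = 1/(-9596 + 11*84) = 1/(-9596 + 924) = 1/(-8672) = -1/8672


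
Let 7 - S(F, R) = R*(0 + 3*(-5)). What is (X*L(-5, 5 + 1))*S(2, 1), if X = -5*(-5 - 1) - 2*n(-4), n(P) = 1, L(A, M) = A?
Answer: -3080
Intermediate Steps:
S(F, R) = 7 + 15*R (S(F, R) = 7 - R*(0 + 3*(-5)) = 7 - R*(0 - 15) = 7 - R*(-15) = 7 - (-15)*R = 7 + 15*R)
X = 28 (X = -5*(-5 - 1) - 2*1 = -5*(-6) - 2 = 30 - 2 = 28)
(X*L(-5, 5 + 1))*S(2, 1) = (28*(-5))*(7 + 15*1) = -140*(7 + 15) = -140*22 = -3080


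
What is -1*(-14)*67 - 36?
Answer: 902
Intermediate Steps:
-1*(-14)*67 - 36 = 14*67 - 36 = 938 - 36 = 902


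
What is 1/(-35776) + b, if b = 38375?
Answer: 1372903999/35776 ≈ 38375.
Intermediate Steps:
1/(-35776) + b = 1/(-35776) + 38375 = -1/35776 + 38375 = 1372903999/35776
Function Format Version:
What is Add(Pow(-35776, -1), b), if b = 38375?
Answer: Rational(1372903999, 35776) ≈ 38375.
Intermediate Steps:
Add(Pow(-35776, -1), b) = Add(Pow(-35776, -1), 38375) = Add(Rational(-1, 35776), 38375) = Rational(1372903999, 35776)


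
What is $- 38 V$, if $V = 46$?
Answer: $-1748$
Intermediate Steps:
$- 38 V = \left(-38\right) 46 = -1748$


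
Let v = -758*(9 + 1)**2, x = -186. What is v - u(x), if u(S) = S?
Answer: -75614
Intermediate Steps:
v = -75800 (v = -758*10**2 = -758*100 = -75800)
v - u(x) = -75800 - 1*(-186) = -75800 + 186 = -75614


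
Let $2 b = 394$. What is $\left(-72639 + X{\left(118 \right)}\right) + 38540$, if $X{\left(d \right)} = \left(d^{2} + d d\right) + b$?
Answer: $-6054$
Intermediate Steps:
$b = 197$ ($b = \frac{1}{2} \cdot 394 = 197$)
$X{\left(d \right)} = 197 + 2 d^{2}$ ($X{\left(d \right)} = \left(d^{2} + d d\right) + 197 = \left(d^{2} + d^{2}\right) + 197 = 2 d^{2} + 197 = 197 + 2 d^{2}$)
$\left(-72639 + X{\left(118 \right)}\right) + 38540 = \left(-72639 + \left(197 + 2 \cdot 118^{2}\right)\right) + 38540 = \left(-72639 + \left(197 + 2 \cdot 13924\right)\right) + 38540 = \left(-72639 + \left(197 + 27848\right)\right) + 38540 = \left(-72639 + 28045\right) + 38540 = -44594 + 38540 = -6054$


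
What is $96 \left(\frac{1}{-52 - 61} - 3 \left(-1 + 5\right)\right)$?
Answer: $- \frac{130272}{113} \approx -1152.8$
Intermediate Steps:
$96 \left(\frac{1}{-52 - 61} - 3 \left(-1 + 5\right)\right) = 96 \left(\frac{1}{-113} - 12\right) = 96 \left(- \frac{1}{113} - 12\right) = 96 \left(- \frac{1357}{113}\right) = - \frac{130272}{113}$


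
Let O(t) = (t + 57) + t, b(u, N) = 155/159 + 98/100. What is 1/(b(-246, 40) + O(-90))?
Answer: -7950/962309 ≈ -0.0082614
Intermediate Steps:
b(u, N) = 15541/7950 (b(u, N) = 155*(1/159) + 98*(1/100) = 155/159 + 49/50 = 15541/7950)
O(t) = 57 + 2*t (O(t) = (57 + t) + t = 57 + 2*t)
1/(b(-246, 40) + O(-90)) = 1/(15541/7950 + (57 + 2*(-90))) = 1/(15541/7950 + (57 - 180)) = 1/(15541/7950 - 123) = 1/(-962309/7950) = -7950/962309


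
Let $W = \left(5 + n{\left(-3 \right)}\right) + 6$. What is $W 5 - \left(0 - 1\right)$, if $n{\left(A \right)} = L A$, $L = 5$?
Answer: $-19$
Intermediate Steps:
$n{\left(A \right)} = 5 A$
$W = -4$ ($W = \left(5 + 5 \left(-3\right)\right) + 6 = \left(5 - 15\right) + 6 = -10 + 6 = -4$)
$W 5 - \left(0 - 1\right) = \left(-4\right) 5 - \left(0 - 1\right) = -20 - -1 = -20 + 1 = -19$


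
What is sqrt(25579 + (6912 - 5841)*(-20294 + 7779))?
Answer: I*sqrt(13377986) ≈ 3657.6*I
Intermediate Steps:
sqrt(25579 + (6912 - 5841)*(-20294 + 7779)) = sqrt(25579 + 1071*(-12515)) = sqrt(25579 - 13403565) = sqrt(-13377986) = I*sqrt(13377986)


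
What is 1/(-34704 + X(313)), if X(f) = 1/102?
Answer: -102/3539807 ≈ -2.8815e-5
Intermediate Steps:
X(f) = 1/102
1/(-34704 + X(313)) = 1/(-34704 + 1/102) = 1/(-3539807/102) = -102/3539807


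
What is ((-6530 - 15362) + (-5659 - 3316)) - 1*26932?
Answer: -57799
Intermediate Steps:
((-6530 - 15362) + (-5659 - 3316)) - 1*26932 = (-21892 - 8975) - 26932 = -30867 - 26932 = -57799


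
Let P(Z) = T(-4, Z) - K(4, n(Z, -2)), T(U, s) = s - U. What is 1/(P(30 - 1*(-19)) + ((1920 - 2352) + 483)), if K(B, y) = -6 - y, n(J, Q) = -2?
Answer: 1/108 ≈ 0.0092593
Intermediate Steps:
P(Z) = 8 + Z (P(Z) = (Z - 1*(-4)) - (-6 - 1*(-2)) = (Z + 4) - (-6 + 2) = (4 + Z) - 1*(-4) = (4 + Z) + 4 = 8 + Z)
1/(P(30 - 1*(-19)) + ((1920 - 2352) + 483)) = 1/((8 + (30 - 1*(-19))) + ((1920 - 2352) + 483)) = 1/((8 + (30 + 19)) + (-432 + 483)) = 1/((8 + 49) + 51) = 1/(57 + 51) = 1/108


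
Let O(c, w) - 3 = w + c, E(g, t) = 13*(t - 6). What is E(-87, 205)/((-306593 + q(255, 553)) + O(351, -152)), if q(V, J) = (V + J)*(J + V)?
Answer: 2587/346473 ≈ 0.0074667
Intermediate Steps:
q(V, J) = (J + V)² (q(V, J) = (J + V)*(J + V) = (J + V)²)
E(g, t) = -78 + 13*t (E(g, t) = 13*(-6 + t) = -78 + 13*t)
O(c, w) = 3 + c + w (O(c, w) = 3 + (w + c) = 3 + (c + w) = 3 + c + w)
E(-87, 205)/((-306593 + q(255, 553)) + O(351, -152)) = (-78 + 13*205)/((-306593 + (553 + 255)²) + (3 + 351 - 152)) = (-78 + 2665)/((-306593 + 808²) + 202) = 2587/((-306593 + 652864) + 202) = 2587/(346271 + 202) = 2587/346473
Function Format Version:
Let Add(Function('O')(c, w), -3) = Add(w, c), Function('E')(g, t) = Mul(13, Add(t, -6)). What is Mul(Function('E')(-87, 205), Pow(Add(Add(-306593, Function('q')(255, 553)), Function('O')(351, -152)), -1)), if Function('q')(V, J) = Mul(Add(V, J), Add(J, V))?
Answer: Rational(2587, 346473) ≈ 0.0074667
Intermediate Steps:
Function('q')(V, J) = Pow(Add(J, V), 2) (Function('q')(V, J) = Mul(Add(J, V), Add(J, V)) = Pow(Add(J, V), 2))
Function('E')(g, t) = Add(-78, Mul(13, t)) (Function('E')(g, t) = Mul(13, Add(-6, t)) = Add(-78, Mul(13, t)))
Function('O')(c, w) = Add(3, c, w) (Function('O')(c, w) = Add(3, Add(w, c)) = Add(3, Add(c, w)) = Add(3, c, w))
Mul(Function('E')(-87, 205), Pow(Add(Add(-306593, Function('q')(255, 553)), Function('O')(351, -152)), -1)) = Mul(Add(-78, Mul(13, 205)), Pow(Add(Add(-306593, Pow(Add(553, 255), 2)), Add(3, 351, -152)), -1)) = Mul(Add(-78, 2665), Pow(Add(Add(-306593, Pow(808, 2)), 202), -1)) = Mul(2587, Pow(Add(Add(-306593, 652864), 202), -1)) = Mul(2587, Pow(Add(346271, 202), -1)) = Mul(2587, Pow(346473, -1)) = Mul(2587, Rational(1, 346473)) = Rational(2587, 346473)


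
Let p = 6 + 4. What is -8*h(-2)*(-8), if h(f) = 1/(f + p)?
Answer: 8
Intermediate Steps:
p = 10
h(f) = 1/(10 + f) (h(f) = 1/(f + 10) = 1/(10 + f))
-8*h(-2)*(-8) = -8/(10 - 2)*(-8) = -8/8*(-8) = -8*⅛*(-8) = -1*(-8) = 8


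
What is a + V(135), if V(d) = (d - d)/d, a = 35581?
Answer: 35581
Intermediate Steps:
V(d) = 0 (V(d) = 0/d = 0)
a + V(135) = 35581 + 0 = 35581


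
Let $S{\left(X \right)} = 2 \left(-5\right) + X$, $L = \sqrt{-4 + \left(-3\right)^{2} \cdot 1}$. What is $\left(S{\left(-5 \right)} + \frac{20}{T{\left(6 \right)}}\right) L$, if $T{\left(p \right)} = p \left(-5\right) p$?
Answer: $- \frac{136 \sqrt{5}}{9} \approx -33.789$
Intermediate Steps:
$L = \sqrt{5}$ ($L = \sqrt{-4 + 9 \cdot 1} = \sqrt{-4 + 9} = \sqrt{5} \approx 2.2361$)
$T{\left(p \right)} = - 5 p^{2}$ ($T{\left(p \right)} = - 5 p p = - 5 p^{2}$)
$S{\left(X \right)} = -10 + X$
$\left(S{\left(-5 \right)} + \frac{20}{T{\left(6 \right)}}\right) L = \left(\left(-10 - 5\right) + \frac{20}{\left(-5\right) 6^{2}}\right) \sqrt{5} = \left(-15 + \frac{20}{\left(-5\right) 36}\right) \sqrt{5} = \left(-15 + \frac{20}{-180}\right) \sqrt{5} = \left(-15 + 20 \left(- \frac{1}{180}\right)\right) \sqrt{5} = \left(-15 - \frac{1}{9}\right) \sqrt{5} = - \frac{136 \sqrt{5}}{9}$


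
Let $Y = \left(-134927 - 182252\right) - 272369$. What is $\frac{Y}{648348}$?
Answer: $- \frac{49129}{54029} \approx -0.90931$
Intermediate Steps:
$Y = -589548$ ($Y = -317179 - 272369 = -589548$)
$\frac{Y}{648348} = - \frac{589548}{648348} = \left(-589548\right) \frac{1}{648348} = - \frac{49129}{54029}$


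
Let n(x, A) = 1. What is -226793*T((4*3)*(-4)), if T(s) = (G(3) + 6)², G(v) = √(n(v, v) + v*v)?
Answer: -10432478 - 2721516*√10 ≈ -1.9039e+7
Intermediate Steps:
G(v) = √(1 + v²) (G(v) = √(1 + v*v) = √(1 + v²))
T(s) = (6 + √10)² (T(s) = (√(1 + 3²) + 6)² = (√(1 + 9) + 6)² = (√10 + 6)² = (6 + √10)²)
-226793*T((4*3)*(-4)) = -226793*(6 + √10)²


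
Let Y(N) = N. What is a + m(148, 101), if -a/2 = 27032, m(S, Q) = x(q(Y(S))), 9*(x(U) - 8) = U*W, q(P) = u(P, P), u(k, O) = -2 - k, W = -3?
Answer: -54006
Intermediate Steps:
q(P) = -2 - P
x(U) = 8 - U/3 (x(U) = 8 + (U*(-3))/9 = 8 + (-3*U)/9 = 8 - U/3)
m(S, Q) = 26/3 + S/3 (m(S, Q) = 8 - (-2 - S)/3 = 8 + (⅔ + S/3) = 26/3 + S/3)
a = -54064 (a = -2*27032 = -54064)
a + m(148, 101) = -54064 + (26/3 + (⅓)*148) = -54064 + (26/3 + 148/3) = -54064 + 58 = -54006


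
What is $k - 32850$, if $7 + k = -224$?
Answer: $-33081$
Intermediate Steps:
$k = -231$ ($k = -7 - 224 = -231$)
$k - 32850 = -231 - 32850 = -33081$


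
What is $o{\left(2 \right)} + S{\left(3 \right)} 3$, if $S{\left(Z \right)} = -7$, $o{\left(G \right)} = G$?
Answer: $-19$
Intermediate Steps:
$o{\left(2 \right)} + S{\left(3 \right)} 3 = 2 - 21 = -19$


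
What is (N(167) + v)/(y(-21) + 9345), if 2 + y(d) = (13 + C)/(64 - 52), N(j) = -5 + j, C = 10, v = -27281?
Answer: -325428/112139 ≈ -2.9020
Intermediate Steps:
y(d) = -1/12 (y(d) = -2 + (13 + 10)/(64 - 52) = -2 + 23/12 = -1/12)
(N(167) + v)/(y(-21) + 9345) = ((-5 + 167) - 27281)/(-1/12 + 9345) = (162 - 27281)/(112139/12) = -27119*12/112139 = -325428/112139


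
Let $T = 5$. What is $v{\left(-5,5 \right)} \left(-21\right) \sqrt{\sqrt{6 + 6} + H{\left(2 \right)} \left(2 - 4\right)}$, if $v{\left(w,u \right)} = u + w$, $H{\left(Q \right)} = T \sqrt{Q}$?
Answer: $0$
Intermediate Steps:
$H{\left(Q \right)} = 5 \sqrt{Q}$
$v{\left(-5,5 \right)} \left(-21\right) \sqrt{\sqrt{6 + 6} + H{\left(2 \right)} \left(2 - 4\right)} = \left(5 - 5\right) \left(-21\right) \sqrt{\sqrt{6 + 6} + 5 \sqrt{2} \left(2 - 4\right)} = 0 \left(-21\right) \sqrt{\sqrt{12} + 5 \sqrt{2} \left(-2\right)} = 0 \sqrt{2 \sqrt{3} - 10 \sqrt{2}} = 0 \sqrt{- 10 \sqrt{2} + 2 \sqrt{3}} = 0$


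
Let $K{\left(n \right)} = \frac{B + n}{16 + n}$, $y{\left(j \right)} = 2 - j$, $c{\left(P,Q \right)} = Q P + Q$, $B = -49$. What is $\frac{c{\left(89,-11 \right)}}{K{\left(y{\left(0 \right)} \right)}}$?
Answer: $\frac{17820}{47} \approx 379.15$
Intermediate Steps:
$c{\left(P,Q \right)} = Q + P Q$ ($c{\left(P,Q \right)} = P Q + Q = Q + P Q$)
$K{\left(n \right)} = \frac{-49 + n}{16 + n}$
$\frac{c{\left(89,-11 \right)}}{K{\left(y{\left(0 \right)} \right)}} = \frac{\left(-11\right) \left(1 + 89\right)}{\frac{1}{16 + \left(2 - 0\right)} \left(-49 + \left(2 - 0\right)\right)} = \frac{\left(-11\right) 90}{\frac{1}{16 + \left(2 + 0\right)} \left(-49 + \left(2 + 0\right)\right)} = - \frac{990}{\frac{1}{16 + 2} \left(-49 + 2\right)} = - \frac{990}{\frac{1}{18} \left(-47\right)} = - \frac{990}{- \frac{47}{18}} = \left(-990\right) \left(- \frac{18}{47}\right) = \frac{17820}{47}$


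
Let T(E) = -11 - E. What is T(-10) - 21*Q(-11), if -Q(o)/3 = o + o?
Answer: -1387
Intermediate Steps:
Q(o) = -6*o (Q(o) = -3*(o + o) = -6*o)
T(-10) - 21*Q(-11) = (-11 - 1*(-10)) - (-126)*(-11) = (-11 + 10) - 21*66 = -1 - 1386 = -1387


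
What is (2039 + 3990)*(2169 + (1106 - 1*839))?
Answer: 14686644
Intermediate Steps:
(2039 + 3990)*(2169 + (1106 - 1*839)) = 6029*(2169 + (1106 - 839)) = 6029*(2169 + 267) = 6029*2436 = 14686644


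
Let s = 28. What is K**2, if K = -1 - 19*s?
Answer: 284089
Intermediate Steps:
K = -533 (K = -1 - 19*28 = -1 - 532 = -533)
K**2 = (-533)**2 = 284089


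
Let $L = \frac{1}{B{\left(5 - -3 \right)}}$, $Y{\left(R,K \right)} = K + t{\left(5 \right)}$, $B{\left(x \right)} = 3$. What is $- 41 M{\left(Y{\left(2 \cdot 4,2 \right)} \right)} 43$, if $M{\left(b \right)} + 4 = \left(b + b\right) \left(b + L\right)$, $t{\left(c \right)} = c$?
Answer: $- \frac{521848}{3} \approx -1.7395 \cdot 10^{5}$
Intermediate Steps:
$Y{\left(R,K \right)} = 5 + K$ ($Y{\left(R,K \right)} = K + 5 = 5 + K$)
$L = \frac{1}{3} \approx 0.33333$
$M{\left(b \right)} = -4 + 2 b \left(\frac{1}{3} + b\right)$ ($M{\left(b \right)} = -4 + \left(b + b\right) \left(b + \frac{1}{3}\right) = -4 + 2 b \left(\frac{1}{3} + b\right)$)
$- 41 M{\left(Y{\left(2 \cdot 4,2 \right)} \right)} 43 = - 41 \left(-4 + 2 \left(5 + 2\right)^{2} + \frac{2 \left(5 + 2\right)}{3}\right) 43 = - 41 \left(-4 + 2 \cdot 7^{2} + \frac{2}{3} \cdot 7\right) 43 = - 41 \left(-4 + 2 \cdot 49 + \frac{14}{3}\right) 43 = - 41 \left(-4 + 98 + \frac{14}{3}\right) 43 = \left(-41\right) \frac{296}{3} \cdot 43 = \left(- \frac{12136}{3}\right) 43 = - \frac{521848}{3}$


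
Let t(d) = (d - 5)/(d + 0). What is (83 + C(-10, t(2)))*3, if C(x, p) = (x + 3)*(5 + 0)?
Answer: 144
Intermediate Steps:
t(d) = (-5 + d)/d
C(x, p) = 15 + 5*x (C(x, p) = (3 + x)*5 = 15 + 5*x)
(83 + C(-10, t(2)))*3 = (83 + (15 + 5*(-10)))*3 = (83 + (15 - 50))*3 = (83 - 35)*3 = 48*3 = 144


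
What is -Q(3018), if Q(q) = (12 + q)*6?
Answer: -18180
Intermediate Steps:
Q(q) = 72 + 6*q
-Q(3018) = -(72 + 6*3018) = -(72 + 18108) = -1*18180 = -18180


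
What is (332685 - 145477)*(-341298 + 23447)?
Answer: -59504250008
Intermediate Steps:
(332685 - 145477)*(-341298 + 23447) = 187208*(-317851) = -59504250008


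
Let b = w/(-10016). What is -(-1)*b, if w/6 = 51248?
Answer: -9609/313 ≈ -30.700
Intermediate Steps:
w = 307488 (w = 6*51248 = 307488)
b = -9609/313 (b = 307488/(-10016) = 307488*(-1/10016) = -9609/313 ≈ -30.700)
-(-1)*b = -(-1)*(-9609)/313 = -1*9609/313 = -9609/313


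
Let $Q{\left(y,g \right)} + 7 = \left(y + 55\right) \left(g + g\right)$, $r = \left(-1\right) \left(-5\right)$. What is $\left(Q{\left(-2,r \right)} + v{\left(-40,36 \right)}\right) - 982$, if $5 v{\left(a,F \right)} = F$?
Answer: $- \frac{2259}{5} \approx -451.8$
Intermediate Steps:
$r = 5$
$Q{\left(y,g \right)} = -7 + 2 g \left(55 + y\right)$ ($Q{\left(y,g \right)} = -7 + \left(y + 55\right) \left(g + g\right) = -7 + \left(55 + y\right) 2 g = -7 + 2 g \left(55 + y\right)$)
$v{\left(a,F \right)} = \frac{F}{5}$
$\left(Q{\left(-2,r \right)} + v{\left(-40,36 \right)}\right) - 982 = \left(\left(-7 + 110 \cdot 5 + 2 \cdot 5 \left(-2\right)\right) + \frac{1}{5} \cdot 36\right) - 982 = \left(\left(-7 + 550 - 20\right) + \frac{36}{5}\right) - 982 = \left(523 + \frac{36}{5}\right) - 982 = \frac{2651}{5} - 982 = - \frac{2259}{5}$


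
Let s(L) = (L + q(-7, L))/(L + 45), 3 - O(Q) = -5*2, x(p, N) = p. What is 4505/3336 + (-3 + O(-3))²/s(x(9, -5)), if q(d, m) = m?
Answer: 1005305/3336 ≈ 301.35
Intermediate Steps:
O(Q) = 13 (O(Q) = 3 - (-5)*2 = 3 - 1*(-10) = 3 + 10 = 13)
s(L) = 2*L/(45 + L) (s(L) = (L + L)/(L + 45) = (2*L)/(45 + L) = 2*L/(45 + L))
4505/3336 + (-3 + O(-3))²/s(x(9, -5)) = 4505/3336 + (-3 + 13)²/((2*9/(45 + 9))) = 4505*(1/3336) + 10²/((2*9/54)) = 4505/3336 + 100/((2*9*(1/54))) = 4505/3336 + 100/(⅓) = 4505/3336 + 100*3 = 4505/3336 + 300 = 1005305/3336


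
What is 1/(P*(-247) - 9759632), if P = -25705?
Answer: -1/3410497 ≈ -2.9321e-7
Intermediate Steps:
1/(P*(-247) - 9759632) = 1/(-25705*(-247) - 9759632) = 1/(6349135 - 9759632) = 1/(-3410497) = -1/3410497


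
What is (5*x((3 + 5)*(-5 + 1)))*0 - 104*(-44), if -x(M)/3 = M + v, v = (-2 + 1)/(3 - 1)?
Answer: 4576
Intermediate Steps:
v = -½ (v = -1/2 = -1*½ = -½ ≈ -0.50000)
x(M) = 3/2 - 3*M (x(M) = -3*(M - ½) = -3*(-½ + M) = 3/2 - 3*M)
(5*x((3 + 5)*(-5 + 1)))*0 - 104*(-44) = (5*(3/2 - 3*(3 + 5)*(-5 + 1)))*0 - 104*(-44) = (5*(3/2 - 24*(-4)))*0 + 4576 = (5*(3/2 - 3*(-32)))*0 + 4576 = (5*(3/2 + 96))*0 + 4576 = (5*(195/2))*0 + 4576 = (975/2)*0 + 4576 = 0 + 4576 = 4576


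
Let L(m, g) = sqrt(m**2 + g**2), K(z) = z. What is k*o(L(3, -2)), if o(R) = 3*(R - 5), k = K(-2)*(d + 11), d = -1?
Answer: 300 - 60*sqrt(13) ≈ 83.667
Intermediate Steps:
k = -20 (k = -2*(-1 + 11) = -2*10 = -20)
L(m, g) = sqrt(g**2 + m**2)
o(R) = -15 + 3*R (o(R) = 3*(-5 + R) = -15 + 3*R)
k*o(L(3, -2)) = -20*(-15 + 3*sqrt((-2)**2 + 3**2)) = -20*(-15 + 3*sqrt(4 + 9)) = -20*(-15 + 3*sqrt(13)) = 300 - 60*sqrt(13)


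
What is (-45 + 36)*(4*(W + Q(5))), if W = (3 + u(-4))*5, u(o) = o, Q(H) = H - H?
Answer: 180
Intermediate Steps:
Q(H) = 0
W = -5 (W = (3 - 4)*5 = -1*5 = -5)
(-45 + 36)*(4*(W + Q(5))) = (-45 + 36)*(4*(-5 + 0)) = -36*(-5) = -9*(-20) = 180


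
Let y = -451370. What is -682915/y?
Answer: 136583/90274 ≈ 1.5130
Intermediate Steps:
-682915/y = -682915/(-451370) = -682915*(-1/451370) = 136583/90274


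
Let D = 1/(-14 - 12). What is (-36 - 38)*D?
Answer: 37/13 ≈ 2.8462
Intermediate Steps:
D = -1/26 (D = 1/(-26) = -1/26 ≈ -0.038462)
(-36 - 38)*D = (-36 - 38)*(-1/26) = -74*(-1/26) = 37/13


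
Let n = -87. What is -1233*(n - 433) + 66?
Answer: 641226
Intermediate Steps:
-1233*(n - 433) + 66 = -1233*(-87 - 433) + 66 = -1233*(-520) + 66 = 641160 + 66 = 641226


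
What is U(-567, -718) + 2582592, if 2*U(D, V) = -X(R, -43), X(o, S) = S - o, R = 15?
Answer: 2582621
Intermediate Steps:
U(D, V) = 29 (U(D, V) = (-(-43 - 1*15))/2 = (-(-43 - 15))/2 = (-1*(-58))/2 = (½)*58 = 29)
U(-567, -718) + 2582592 = 29 + 2582592 = 2582621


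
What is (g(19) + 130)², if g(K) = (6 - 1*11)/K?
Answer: 6076225/361 ≈ 16832.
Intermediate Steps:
g(K) = -5/K (g(K) = (6 - 11)/K = -5/K)
(g(19) + 130)² = (-5/19 + 130)² = (2465/19)² = 6076225/361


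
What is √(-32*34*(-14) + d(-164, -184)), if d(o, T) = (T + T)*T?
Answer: 288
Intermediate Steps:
d(o, T) = 2*T² (d(o, T) = (2*T)*T = 2*T²)
√(-32*34*(-14) + d(-164, -184)) = √(-32*34*(-14) + 2*(-184)²) = √(-1088*(-14) + 2*33856) = √(15232 + 67712) = √82944 = 288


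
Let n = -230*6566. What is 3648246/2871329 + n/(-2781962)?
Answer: 7242752683936/3993964083749 ≈ 1.8134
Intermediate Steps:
n = -1510180
3648246/2871329 + n/(-2781962) = 3648246/2871329 - 1510180/(-2781962) = 3648246*(1/2871329) - 1510180*(-1/2781962) = 3648246/2871329 + 755090/1390981 = 7242752683936/3993964083749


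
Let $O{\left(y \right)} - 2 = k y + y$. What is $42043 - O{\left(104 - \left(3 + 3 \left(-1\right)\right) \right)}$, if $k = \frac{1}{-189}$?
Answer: $\frac{7926197}{189} \approx 41938.0$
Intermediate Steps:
$k = - \frac{1}{189} \approx -0.005291$
$O{\left(y \right)} = 2 + \frac{188 y}{189}$ ($O{\left(y \right)} = 2 + \left(- \frac{y}{189} + y\right) = 2 + \frac{188 y}{189}$)
$42043 - O{\left(104 - \left(3 + 3 \left(-1\right)\right) \right)} = 42043 - \left(2 + \frac{188 \left(104 - \left(3 + 3 \left(-1\right)\right)\right)}{189}\right) = 42043 - \left(2 + \frac{188 \left(104 - \left(3 - 3\right)\right)}{189}\right) = 42043 - \left(2 + \frac{188 \left(104 - 0\right)}{189}\right) = 42043 - \left(2 + \frac{188 \left(104 + 0\right)}{189}\right) = 42043 - \left(2 + \frac{188}{189} \cdot 104\right) = 42043 - \left(2 + \frac{19552}{189}\right) = 42043 - \frac{19930}{189} = \frac{7926197}{189}$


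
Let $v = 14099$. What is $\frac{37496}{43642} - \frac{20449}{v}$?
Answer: $- \frac{181889577}{307654279} \approx -0.59121$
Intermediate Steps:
$\frac{37496}{43642} - \frac{20449}{v} = \frac{37496}{43642} - \frac{20449}{14099} = 37496 \cdot \frac{1}{43642} - \frac{20449}{14099} = \frac{18748}{21821} - \frac{20449}{14099} = - \frac{181889577}{307654279}$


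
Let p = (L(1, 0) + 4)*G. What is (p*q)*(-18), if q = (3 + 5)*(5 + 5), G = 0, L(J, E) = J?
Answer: 0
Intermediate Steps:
p = 0 (p = (1 + 4)*0 = 5*0 = 0)
q = 80 (q = 8*10 = 80)
(p*q)*(-18) = (0*80)*(-18) = 0*(-18) = 0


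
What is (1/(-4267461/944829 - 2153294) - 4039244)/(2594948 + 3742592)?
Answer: -2739279136986659819/4297906019496826660 ≈ -0.63735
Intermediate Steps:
(1/(-4267461/944829 - 2153294) - 4039244)/(2594948 + 3742592) = (1/(-4267461*1/944829 - 2153294) - 4039244)/6337540 = (1/(-1422487/314943 - 2153294) - 4039244)*(1/6337540) = (1/(-678166294729/314943) - 4039244)*(1/6337540) = (-314943/678166294729 - 4039244)*(1/6337540) = -2739279136986659819/678166294729*1/6337540 = -2739279136986659819/4297906019496826660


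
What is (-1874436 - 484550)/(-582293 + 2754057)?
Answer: -168499/155126 ≈ -1.0862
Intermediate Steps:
(-1874436 - 484550)/(-582293 + 2754057) = -2358986/2171764 = -2358986*1/2171764 = -168499/155126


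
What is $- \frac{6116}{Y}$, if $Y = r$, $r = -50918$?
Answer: $\frac{3058}{25459} \approx 0.12011$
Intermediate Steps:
$Y = -50918$
$- \frac{6116}{Y} = - \frac{6116}{-50918} = \left(-6116\right) \left(- \frac{1}{50918}\right) = \frac{3058}{25459}$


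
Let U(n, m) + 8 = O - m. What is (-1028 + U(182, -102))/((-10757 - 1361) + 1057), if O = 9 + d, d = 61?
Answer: 96/1229 ≈ 0.078112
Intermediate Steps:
O = 70 (O = 9 + 61 = 70)
U(n, m) = 62 - m (U(n, m) = -8 + (70 - m) = 62 - m)
(-1028 + U(182, -102))/((-10757 - 1361) + 1057) = (-1028 + (62 - 1*(-102)))/((-10757 - 1361) + 1057) = (-1028 + (62 + 102))/(-12118 + 1057) = (-1028 + 164)/(-11061) = -864*(-1/11061) = 96/1229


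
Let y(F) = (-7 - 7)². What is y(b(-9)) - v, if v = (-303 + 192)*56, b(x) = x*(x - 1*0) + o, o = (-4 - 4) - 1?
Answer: 6412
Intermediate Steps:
o = -9 (o = -8 - 1 = -9)
b(x) = -9 + x² (b(x) = x*(x - 1*0) - 9 = x*(x + 0) - 9 = x*x - 9 = x² - 9 = -9 + x²)
y(F) = 196 (y(F) = (-14)² = 196)
v = -6216 (v = -111*56 = -6216)
y(b(-9)) - v = 196 - 1*(-6216) = 196 + 6216 = 6412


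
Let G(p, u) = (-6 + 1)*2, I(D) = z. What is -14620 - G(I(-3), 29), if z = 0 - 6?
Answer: -14610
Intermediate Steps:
z = -6
I(D) = -6
G(p, u) = -10 (G(p, u) = -5*2 = -10)
-14620 - G(I(-3), 29) = -14620 - 1*(-10) = -14620 + 10 = -14610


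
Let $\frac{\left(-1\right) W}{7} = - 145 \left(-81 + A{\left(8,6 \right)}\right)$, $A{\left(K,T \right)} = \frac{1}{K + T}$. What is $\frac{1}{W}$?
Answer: $- \frac{2}{164285} \approx -1.2174 \cdot 10^{-5}$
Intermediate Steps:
$W = - \frac{164285}{2}$ ($W = - 7 \left(- 145 \left(-81 + \frac{1}{8 + 6}\right)\right) = - 7 \left(- 145 \left(-81 + \frac{1}{14}\right)\right) = - 7 \left(\left(-145\right) \left(- \frac{1133}{14}\right)\right) = \left(-7\right) \frac{164285}{14} = - \frac{164285}{2} \approx -82143.0$)
$\frac{1}{W} = \frac{1}{- \frac{164285}{2}} = - \frac{2}{164285}$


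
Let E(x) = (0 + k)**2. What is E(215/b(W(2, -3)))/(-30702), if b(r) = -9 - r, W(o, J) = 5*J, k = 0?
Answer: 0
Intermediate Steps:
E(x) = 0 (E(x) = (0 + 0)**2 = 0**2 = 0)
E(215/b(W(2, -3)))/(-30702) = 0/(-30702) = 0*(-1/30702) = 0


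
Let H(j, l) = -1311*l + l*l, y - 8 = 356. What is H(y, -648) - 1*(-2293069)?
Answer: 3562501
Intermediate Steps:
y = 364 (y = 8 + 356 = 364)
H(j, l) = l² - 1311*l (H(j, l) = -1311*l + l² = l² - 1311*l)
H(y, -648) - 1*(-2293069) = -648*(-1311 - 648) - 1*(-2293069) = -648*(-1959) + 2293069 = 1269432 + 2293069 = 3562501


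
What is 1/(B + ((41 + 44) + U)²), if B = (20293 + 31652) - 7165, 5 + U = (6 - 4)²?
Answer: 1/51836 ≈ 1.9292e-5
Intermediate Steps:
U = -1 (U = -5 + (6 - 4)² = -5 + 2² = -5 + 4 = -1)
B = 44780 (B = 51945 - 7165 = 44780)
1/(B + ((41 + 44) + U)²) = 1/(44780 + ((41 + 44) - 1)²) = 1/(44780 + (85 - 1)²) = 1/(44780 + 84²) = 1/(44780 + 7056) = 1/51836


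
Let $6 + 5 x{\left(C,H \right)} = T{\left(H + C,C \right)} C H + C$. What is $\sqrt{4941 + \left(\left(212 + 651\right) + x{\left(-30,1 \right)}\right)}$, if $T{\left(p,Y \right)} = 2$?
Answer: $\frac{2 \sqrt{36155}}{5} \approx 76.058$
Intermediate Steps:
$x{\left(C,H \right)} = - \frac{6}{5} + \frac{C}{5} + \frac{2 C H}{5}$ ($x{\left(C,H \right)} = - \frac{6}{5} + \frac{2 C H + C}{5} = - \frac{6}{5} + \frac{C + 2 C H}{5} = - \frac{6}{5} + \left(\frac{C}{5} + \frac{2 C H}{5}\right) = - \frac{6}{5} + \frac{C}{5} + \frac{2 C H}{5}$)
$\sqrt{4941 + \left(\left(212 + 651\right) + x{\left(-30,1 \right)}\right)} = \sqrt{4941 + \left(\left(212 + 651\right) + \left(- \frac{6}{5} + \frac{1}{5} \left(-30\right) + \frac{2}{5} \left(-30\right) 1\right)\right)} = \sqrt{4941 + \left(863 - \frac{96}{5}\right)} = \sqrt{4941 + \frac{4219}{5}} = \sqrt{\frac{28924}{5}} = \frac{2 \sqrt{36155}}{5}$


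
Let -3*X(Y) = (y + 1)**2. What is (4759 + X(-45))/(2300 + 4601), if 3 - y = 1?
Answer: 4756/6901 ≈ 0.68918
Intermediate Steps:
y = 2 (y = 3 - 1*1 = 3 - 1 = 2)
X(Y) = -3 (X(Y) = -(2 + 1)**2/3 = -1/3*3**2 = -1/3*9 = -3)
(4759 + X(-45))/(2300 + 4601) = (4759 - 3)/(2300 + 4601) = 4756/6901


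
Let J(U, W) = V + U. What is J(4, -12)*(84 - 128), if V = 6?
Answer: -440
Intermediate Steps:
J(U, W) = 6 + U
J(4, -12)*(84 - 128) = (6 + 4)*(84 - 128) = 10*(-44) = -440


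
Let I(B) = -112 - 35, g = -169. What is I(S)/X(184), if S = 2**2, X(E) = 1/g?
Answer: 24843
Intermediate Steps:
X(E) = -1/169 (X(E) = 1/(-169) = -1/169)
S = 4
I(B) = -147
I(S)/X(184) = -147/(-1/169) = -147*(-169) = 24843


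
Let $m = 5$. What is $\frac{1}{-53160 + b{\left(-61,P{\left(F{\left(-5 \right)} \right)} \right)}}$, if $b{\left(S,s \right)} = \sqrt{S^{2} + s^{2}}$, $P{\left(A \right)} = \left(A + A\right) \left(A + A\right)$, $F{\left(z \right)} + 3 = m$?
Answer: $- \frac{53160}{2825981623} - \frac{\sqrt{3977}}{2825981623} \approx -1.8833 \cdot 10^{-5}$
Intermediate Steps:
$F{\left(z \right)} = 2$ ($F{\left(z \right)} = -3 + 5 = 2$)
$P{\left(A \right)} = 4 A^{2}$ ($P{\left(A \right)} = 2 A 2 A = 4 A^{2}$)
$\frac{1}{-53160 + b{\left(-61,P{\left(F{\left(-5 \right)} \right)} \right)}} = \frac{1}{-53160 + \sqrt{\left(-61\right)^{2} + \left(4 \cdot 2^{2}\right)^{2}}} = \frac{1}{-53160 + \sqrt{3721 + \left(4 \cdot 4\right)^{2}}} = \frac{1}{-53160 + \sqrt{3721 + 16^{2}}} = \frac{1}{-53160 + \sqrt{3721 + 256}} = \frac{1}{-53160 + \sqrt{3977}}$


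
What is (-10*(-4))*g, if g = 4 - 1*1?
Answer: 120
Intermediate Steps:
g = 3 (g = 4 - 1 = 3)
(-10*(-4))*g = -10*(-4)*3 = 40*3 = 120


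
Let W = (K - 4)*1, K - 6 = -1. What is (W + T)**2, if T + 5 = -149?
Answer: 23409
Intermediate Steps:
T = -154 (T = -5 - 149 = -154)
K = 5 (K = 6 - 1 = 5)
W = 1 (W = (5 - 4)*1 = 1*1 = 1)
(W + T)**2 = (1 - 154)**2 = (-153)**2 = 23409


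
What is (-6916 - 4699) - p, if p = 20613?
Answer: -32228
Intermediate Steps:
(-6916 - 4699) - p = (-6916 - 4699) - 1*20613 = -11615 - 20613 = -32228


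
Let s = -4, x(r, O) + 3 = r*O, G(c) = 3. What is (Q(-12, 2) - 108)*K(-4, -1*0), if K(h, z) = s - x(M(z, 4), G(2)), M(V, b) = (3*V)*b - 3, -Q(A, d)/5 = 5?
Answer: -1064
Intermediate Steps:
Q(A, d) = -25 (Q(A, d) = -5*5 = -25)
M(V, b) = -3 + 3*V*b (M(V, b) = 3*V*b - 3 = -3 + 3*V*b)
x(r, O) = -3 + O*r (x(r, O) = -3 + r*O = -3 + O*r)
K(h, z) = 8 - 36*z (K(h, z) = -4 - (-3 + 3*(-3 + 3*z*4)) = -4 - (-3 + 3*(-3 + 12*z)) = -4 - (-3 + (-9 + 36*z)) = -4 - (-12 + 36*z) = -4 + (12 - 36*z) = 8 - 36*z)
(Q(-12, 2) - 108)*K(-4, -1*0) = (-25 - 108)*(8 - (-36)*0) = -133*(8 - 36*0) = -133*(8 + 0) = -133*8 = -1064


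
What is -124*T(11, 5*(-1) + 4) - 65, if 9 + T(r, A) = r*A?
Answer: 2415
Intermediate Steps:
T(r, A) = -9 + A*r (T(r, A) = -9 + r*A = -9 + A*r)
-124*T(11, 5*(-1) + 4) - 65 = -124*(-9 + (5*(-1) + 4)*11) - 65 = -124*(-9 + (-5 + 4)*11) - 65 = -124*(-9 - 1*11) - 65 = -124*(-9 - 11) - 65 = -124*(-20) - 65 = 2480 - 65 = 2415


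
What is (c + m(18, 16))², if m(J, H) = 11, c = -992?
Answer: 962361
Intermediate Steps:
(c + m(18, 16))² = (-992 + 11)² = (-981)² = 962361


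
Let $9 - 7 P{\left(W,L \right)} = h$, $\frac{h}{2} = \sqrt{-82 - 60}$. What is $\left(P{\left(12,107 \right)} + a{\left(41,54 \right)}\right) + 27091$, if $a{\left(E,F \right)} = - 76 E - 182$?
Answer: $\frac{166560}{7} - \frac{2 i \sqrt{142}}{7} \approx 23794.0 - 3.4047 i$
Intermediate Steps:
$h = 2 i \sqrt{142}$ ($h = 2 \sqrt{-82 - 60} = 2 \sqrt{-142} = 2 i \sqrt{142} \approx 23.833 i$)
$P{\left(W,L \right)} = \frac{9}{7} - \frac{2 i \sqrt{142}}{7}$
$a{\left(E,F \right)} = -182 - 76 E$
$\left(P{\left(12,107 \right)} + a{\left(41,54 \right)}\right) + 27091 = \left(\left(\frac{9}{7} - \frac{2 i \sqrt{142}}{7}\right) - 3298\right) + 27091 = \left(- \frac{23077}{7} - \frac{2 i \sqrt{142}}{7}\right) + 27091 = \frac{166560}{7} - \frac{2 i \sqrt{142}}{7}$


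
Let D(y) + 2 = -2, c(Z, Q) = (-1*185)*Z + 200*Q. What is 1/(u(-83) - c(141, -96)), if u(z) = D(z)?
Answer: 1/45281 ≈ 2.2084e-5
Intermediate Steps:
c(Z, Q) = -185*Z + 200*Q
D(y) = -4 (D(y) = -2 - 2 = -4)
u(z) = -4
1/(u(-83) - c(141, -96)) = 1/(-4 - (-185*141 + 200*(-96))) = 1/(-4 - (-26085 - 19200)) = 1/(-4 - 1*(-45285)) = 1/(-4 + 45285) = 1/45281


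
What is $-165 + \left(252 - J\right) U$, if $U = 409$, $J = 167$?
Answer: $34600$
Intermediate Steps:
$-165 + \left(252 - J\right) U = -165 + \left(252 - 167\right) 409 = -165 + 85 \cdot 409 = -165 + 34765 = 34600$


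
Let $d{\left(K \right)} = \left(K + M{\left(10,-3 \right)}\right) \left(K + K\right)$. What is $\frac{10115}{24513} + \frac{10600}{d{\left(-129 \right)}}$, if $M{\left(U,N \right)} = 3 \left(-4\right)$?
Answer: $\frac{104633545}{148622319} \approx 0.70402$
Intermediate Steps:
$M{\left(U,N \right)} = -12$
$d{\left(K \right)} = 2 K \left(-12 + K\right)$ ($d{\left(K \right)} = \left(K - 12\right) \left(K + K\right) = \left(-12 + K\right) 2 K = 2 K \left(-12 + K\right)$)
$\frac{10115}{24513} + \frac{10600}{d{\left(-129 \right)}} = \frac{10115}{24513} + \frac{10600}{2 \left(-129\right) \left(-12 - 129\right)} = 10115 \cdot \frac{1}{24513} + \frac{10600}{2 \left(-129\right) \left(-141\right)} = \frac{10115}{24513} + \frac{10600}{36378} = \frac{10115}{24513} + 10600 \cdot \frac{1}{36378} = \frac{10115}{24513} + \frac{5300}{18189} = \frac{104633545}{148622319}$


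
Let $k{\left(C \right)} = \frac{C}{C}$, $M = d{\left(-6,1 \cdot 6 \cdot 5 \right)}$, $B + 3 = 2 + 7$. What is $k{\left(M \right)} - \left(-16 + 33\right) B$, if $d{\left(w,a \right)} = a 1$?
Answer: $-101$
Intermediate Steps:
$B = 6$ ($B = -3 + \left(2 + 7\right) = -3 + 9 = 6$)
$d{\left(w,a \right)} = a$
$M = 30$ ($M = 1 \cdot 6 \cdot 5 = 6 \cdot 5 = 30$)
$k{\left(C \right)} = 1$
$k{\left(M \right)} - \left(-16 + 33\right) B = 1 - \left(-16 + 33\right) 6 = 1 - 17 \cdot 6 = 1 - 102 = -101$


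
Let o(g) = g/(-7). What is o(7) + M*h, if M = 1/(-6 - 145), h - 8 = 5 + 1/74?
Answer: -12137/11174 ≈ -1.0862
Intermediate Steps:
o(g) = -g/7 (o(g) = g*(-⅐) = -g/7)
h = 963/74 (h = 8 + (5 + 1/74) = 8 + 371/74 = 963/74 ≈ 13.014)
M = -1/151 (M = 1/(-151) = -1/151 ≈ -0.0066225)
o(7) + M*h = -⅐*7 - 1/151*963/74 = -1 - 963/11174 = -12137/11174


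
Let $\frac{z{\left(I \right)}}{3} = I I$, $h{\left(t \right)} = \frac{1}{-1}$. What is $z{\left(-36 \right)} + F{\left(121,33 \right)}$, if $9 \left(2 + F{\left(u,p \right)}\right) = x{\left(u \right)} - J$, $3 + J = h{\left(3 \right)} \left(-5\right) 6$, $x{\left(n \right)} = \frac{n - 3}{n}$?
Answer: $\frac{4228705}{1089} \approx 3883.1$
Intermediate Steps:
$h{\left(t \right)} = -1$
$z{\left(I \right)} = 3 I^{2}$ ($z{\left(I \right)} = 3 I I = 3 I^{2}$)
$x{\left(n \right)} = \frac{-3 + n}{n}$
$J = 27$ ($J = -3 + \left(-1\right) \left(-5\right) 6 = -3 + 5 \cdot 6 = -3 + 30 = 27$)
$F{\left(u,p \right)} = -5 + \frac{-3 + u}{9 u}$ ($F{\left(u,p \right)} = -2 + \frac{\frac{-3 + u}{u} - 27}{9} = -2 + \frac{-27 + \frac{-3 + u}{u}}{9} = -2 - \left(3 - \frac{-3 + u}{9 u}\right) = -5 + \frac{-3 + u}{9 u}$)
$z{\left(-36 \right)} + F{\left(121,33 \right)} = 3 \left(-36\right)^{2} + \frac{-3 - 5324}{9 \cdot 121} = 3 \cdot 1296 + \frac{1}{9} \cdot \frac{1}{121} \left(-3 - 5324\right) = 3888 + \frac{1}{9} \cdot \frac{1}{121} \left(-5327\right) = 3888 - \frac{5327}{1089} = \frac{4228705}{1089}$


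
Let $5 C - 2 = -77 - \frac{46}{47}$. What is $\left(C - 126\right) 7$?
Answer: $- \frac{232267}{235} \approx -988.37$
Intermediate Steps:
$C = - \frac{3571}{235}$ ($C = \frac{2}{5} + \frac{-77 - \frac{46}{47}}{5} = \frac{2}{5} + \frac{1}{5} \left(- \frac{3665}{47}\right) = \frac{2}{5} - \frac{733}{47} = - \frac{3571}{235} \approx -15.196$)
$\left(C - 126\right) 7 = \left(- \frac{3571}{235} - 126\right) 7 = \left(- \frac{33181}{235}\right) 7 = - \frac{232267}{235}$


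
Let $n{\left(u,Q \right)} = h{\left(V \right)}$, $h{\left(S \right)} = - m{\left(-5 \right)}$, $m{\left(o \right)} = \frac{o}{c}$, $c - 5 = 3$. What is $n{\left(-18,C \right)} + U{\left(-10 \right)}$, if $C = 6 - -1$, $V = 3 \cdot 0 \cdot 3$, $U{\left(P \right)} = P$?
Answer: $- \frac{75}{8} \approx -9.375$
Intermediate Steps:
$c = 8$ ($c = 5 + 3 = 8$)
$m{\left(o \right)} = \frac{o}{8}$
$V = 0$ ($V = 0 \cdot 3 = 0$)
$h{\left(S \right)} = \frac{5}{8}$ ($h{\left(S \right)} = - \frac{-5}{8} = \left(-1\right) \left(- \frac{5}{8}\right) = \frac{5}{8}$)
$C = 7$ ($C = 6 + 1 = 7$)
$n{\left(u,Q \right)} = \frac{5}{8}$
$n{\left(-18,C \right)} + U{\left(-10 \right)} = \frac{5}{8} - 10 = - \frac{75}{8}$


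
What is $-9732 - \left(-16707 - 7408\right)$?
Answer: $14383$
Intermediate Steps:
$-9732 - \left(-16707 - 7408\right) = -9732 - -24115 = -9732 + 24115 = 14383$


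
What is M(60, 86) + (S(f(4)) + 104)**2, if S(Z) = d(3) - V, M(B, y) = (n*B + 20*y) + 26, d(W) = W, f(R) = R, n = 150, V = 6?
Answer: 20947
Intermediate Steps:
M(B, y) = 26 + 20*y + 150*B (M(B, y) = (150*B + 20*y) + 26 = (20*y + 150*B) + 26 = 26 + 20*y + 150*B)
S(Z) = -3 (S(Z) = 3 - 1*6 = 3 - 6 = -3)
M(60, 86) + (S(f(4)) + 104)**2 = (26 + 20*86 + 150*60) + (-3 + 104)**2 = (26 + 1720 + 9000) + 101**2 = 10746 + 10201 = 20947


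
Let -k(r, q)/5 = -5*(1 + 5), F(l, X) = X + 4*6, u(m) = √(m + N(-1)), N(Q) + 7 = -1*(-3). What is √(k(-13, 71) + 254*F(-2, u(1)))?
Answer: √(6246 + 254*I*√3) ≈ 79.081 + 2.7816*I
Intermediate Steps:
N(Q) = -4 (N(Q) = -7 - 1*(-3) = -7 + 3 = -4)
u(m) = √(-4 + m) (u(m) = √(m - 4) = √(-4 + m))
F(l, X) = 24 + X (F(l, X) = X + 24 = 24 + X)
k(r, q) = 150 (k(r, q) = -(-25)*(1 + 5) = -(-25)*6 = -5*(-30) = 150)
√(k(-13, 71) + 254*F(-2, u(1))) = √(150 + 254*(24 + √(-4 + 1))) = √(150 + 254*(24 + √(-3))) = √(150 + 254*(24 + I*√3)) = √(150 + (6096 + 254*I*√3)) = √(6246 + 254*I*√3)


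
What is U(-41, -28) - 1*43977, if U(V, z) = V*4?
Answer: -44141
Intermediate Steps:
U(V, z) = 4*V
U(-41, -28) - 1*43977 = 4*(-41) - 1*43977 = -164 - 43977 = -44141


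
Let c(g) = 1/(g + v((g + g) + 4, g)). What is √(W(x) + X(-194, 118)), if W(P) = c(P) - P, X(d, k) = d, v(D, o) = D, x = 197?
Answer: 2*I*√34605795/595 ≈ 19.774*I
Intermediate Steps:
c(g) = 1/(4 + 3*g) (c(g) = 1/(g + ((g + g) + 4)) = 1/(g + (2*g + 4)) = 1/(g + (4 + 2*g)) = 1/(4 + 3*g))
W(P) = 1/(4 + 3*P) - P
√(W(x) + X(-194, 118)) = √((1 - 1*197*(4 + 3*197))/(4 + 3*197) - 194) = √((1 - 1*197*(4 + 591))/(4 + 591) - 194) = √((1 - 1*197*595)/595 - 194) = √((1 - 117215)/595 - 194) = √((1/595)*(-117214) - 194) = √(-117214/595 - 194) = √(-232644/595) = 2*I*√34605795/595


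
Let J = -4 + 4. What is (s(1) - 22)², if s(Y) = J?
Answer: 484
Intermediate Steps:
J = 0
s(Y) = 0
(s(1) - 22)² = (0 - 22)² = (-22)² = 484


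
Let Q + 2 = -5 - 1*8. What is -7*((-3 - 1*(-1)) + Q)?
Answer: 119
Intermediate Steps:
Q = -15 (Q = -2 + (-5 - 1*8) = -2 + (-5 - 8) = -2 - 13 = -15)
-7*((-3 - 1*(-1)) + Q) = -7*((-3 - 1*(-1)) - 15) = -7*((-3 + 1) - 15) = -7*(-2 - 15) = -7*(-17) = 119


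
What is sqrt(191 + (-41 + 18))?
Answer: 2*sqrt(42) ≈ 12.961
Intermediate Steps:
sqrt(191 + (-41 + 18)) = sqrt(191 - 23) = sqrt(168) = 2*sqrt(42)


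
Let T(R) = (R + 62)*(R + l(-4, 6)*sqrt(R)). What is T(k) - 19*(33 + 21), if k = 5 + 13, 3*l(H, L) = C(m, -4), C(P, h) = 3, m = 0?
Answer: 414 + 240*sqrt(2) ≈ 753.41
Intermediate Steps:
l(H, L) = 1 (l(H, L) = (1/3)*3 = 1)
k = 18
T(R) = (62 + R)*(R + sqrt(R)) (T(R) = (R + 62)*(R + 1*sqrt(R)) = (62 + R)*(R + sqrt(R)))
T(k) - 19*(33 + 21) = (18**2 + 18**(3/2) + 62*18 + 62*sqrt(18)) - 19*(33 + 21) = (324 + 54*sqrt(2) + 1116 + 62*(3*sqrt(2))) - 19*54 = (324 + 54*sqrt(2) + 1116 + 186*sqrt(2)) - 1026 = (1440 + 240*sqrt(2)) - 1026 = 414 + 240*sqrt(2)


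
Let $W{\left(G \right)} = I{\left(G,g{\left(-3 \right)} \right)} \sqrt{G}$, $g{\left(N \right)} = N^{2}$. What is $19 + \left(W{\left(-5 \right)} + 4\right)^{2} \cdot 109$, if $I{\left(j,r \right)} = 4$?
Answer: $-6957 + 3488 i \sqrt{5} \approx -6957.0 + 7799.4 i$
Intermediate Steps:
$W{\left(G \right)} = 4 \sqrt{G}$
$19 + \left(W{\left(-5 \right)} + 4\right)^{2} \cdot 109 = 19 + \left(4 \sqrt{-5} + 4\right)^{2} \cdot 109 = 19 + \left(4 i \sqrt{5} + 4\right)^{2} \cdot 109 = 19 + \left(4 + 4 i \sqrt{5}\right)^{2} \cdot 109 = 19 + 109 \left(4 + 4 i \sqrt{5}\right)^{2}$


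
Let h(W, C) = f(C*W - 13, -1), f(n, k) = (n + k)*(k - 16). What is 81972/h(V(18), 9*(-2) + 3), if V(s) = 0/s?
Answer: 40986/119 ≈ 344.42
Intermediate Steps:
f(n, k) = (-16 + k)*(k + n) (f(n, k) = (k + n)*(-16 + k) = (-16 + k)*(k + n))
V(s) = 0
h(W, C) = 238 - 17*C*W (h(W, C) = (-1)² - 16*(-1) - 16*(C*W - 13) - (C*W - 13) = 1 + 16 - 16*(-13 + C*W) - (-13 + C*W) = 1 + 16 + (208 - 16*C*W) + (13 - C*W) = 238 - 17*C*W)
81972/h(V(18), 9*(-2) + 3) = 81972/(238 - 17*(9*(-2) + 3)*0) = 81972/(238 - 17*(-18 + 3)*0) = 81972/(238 - 17*(-15)*0) = 81972/(238 + 0) = 81972/238 = 81972*(1/238) = 40986/119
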